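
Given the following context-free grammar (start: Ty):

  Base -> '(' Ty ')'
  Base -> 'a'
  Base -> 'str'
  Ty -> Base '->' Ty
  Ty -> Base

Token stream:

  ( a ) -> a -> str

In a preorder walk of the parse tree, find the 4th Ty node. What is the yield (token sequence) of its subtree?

str

[Ty [Base ( [Ty [Base a]] )] -> [Ty [Base a] -> [Ty [Base str]]]]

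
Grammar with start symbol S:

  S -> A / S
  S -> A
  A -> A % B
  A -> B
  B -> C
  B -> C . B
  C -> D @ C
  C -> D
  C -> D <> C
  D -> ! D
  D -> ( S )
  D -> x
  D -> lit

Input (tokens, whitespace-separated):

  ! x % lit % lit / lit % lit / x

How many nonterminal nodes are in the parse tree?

28

[S [A [A [A [B [C [D ! [D x]]]]] % [B [C [D lit]]]] % [B [C [D lit]]]] / [S [A [A [B [C [D lit]]]] % [B [C [D lit]]]] / [S [A [B [C [D x]]]]]]]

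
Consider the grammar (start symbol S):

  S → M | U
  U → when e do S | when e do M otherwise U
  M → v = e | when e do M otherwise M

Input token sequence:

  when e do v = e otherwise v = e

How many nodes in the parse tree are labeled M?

[S [M when e do [M v = e] otherwise [M v = e]]]

3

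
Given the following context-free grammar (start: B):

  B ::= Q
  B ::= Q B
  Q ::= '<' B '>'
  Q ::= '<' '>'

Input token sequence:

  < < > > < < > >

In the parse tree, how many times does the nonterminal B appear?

[B [Q < [B [Q < >]] >] [B [Q < [B [Q < >]] >]]]

4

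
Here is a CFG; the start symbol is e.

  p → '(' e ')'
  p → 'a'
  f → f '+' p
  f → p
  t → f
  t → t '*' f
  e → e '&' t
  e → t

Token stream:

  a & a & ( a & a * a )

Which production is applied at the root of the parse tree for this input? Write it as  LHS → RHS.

[e [e [e [t [f [p a]]]] & [t [f [p a]]]] & [t [f [p ( [e [e [t [f [p a]]]] & [t [t [f [p a]]] * [f [p a]]]] )]]]]

e → e '&' t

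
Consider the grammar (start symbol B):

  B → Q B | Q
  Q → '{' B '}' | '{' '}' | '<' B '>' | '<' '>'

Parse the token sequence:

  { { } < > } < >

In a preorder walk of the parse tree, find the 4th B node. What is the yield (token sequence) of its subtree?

[B [Q { [B [Q { }] [B [Q < >]]] }] [B [Q < >]]]

< >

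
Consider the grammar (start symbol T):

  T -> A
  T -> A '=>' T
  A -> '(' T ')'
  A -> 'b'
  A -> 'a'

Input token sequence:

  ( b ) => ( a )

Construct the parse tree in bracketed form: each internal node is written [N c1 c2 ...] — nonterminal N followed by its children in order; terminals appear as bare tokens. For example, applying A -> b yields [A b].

T
A => T
( T ) => T
( A ) => T
( b ) => T
( b ) => A
( b ) => ( T )
( b ) => ( A )
( b ) => ( a )

[T [A ( [T [A b]] )] => [T [A ( [T [A a]] )]]]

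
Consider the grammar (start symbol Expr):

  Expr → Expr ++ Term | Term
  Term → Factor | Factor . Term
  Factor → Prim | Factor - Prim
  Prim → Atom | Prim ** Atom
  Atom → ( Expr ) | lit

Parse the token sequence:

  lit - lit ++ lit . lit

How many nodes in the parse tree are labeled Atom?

[Expr [Expr [Term [Factor [Factor [Prim [Atom lit]]] - [Prim [Atom lit]]]]] ++ [Term [Factor [Prim [Atom lit]]] . [Term [Factor [Prim [Atom lit]]]]]]

4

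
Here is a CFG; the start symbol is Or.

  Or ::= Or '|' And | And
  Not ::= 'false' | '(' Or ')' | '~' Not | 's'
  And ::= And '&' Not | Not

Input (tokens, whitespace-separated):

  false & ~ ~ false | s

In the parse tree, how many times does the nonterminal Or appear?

[Or [Or [And [And [Not false]] & [Not ~ [Not ~ [Not false]]]]] | [And [Not s]]]

2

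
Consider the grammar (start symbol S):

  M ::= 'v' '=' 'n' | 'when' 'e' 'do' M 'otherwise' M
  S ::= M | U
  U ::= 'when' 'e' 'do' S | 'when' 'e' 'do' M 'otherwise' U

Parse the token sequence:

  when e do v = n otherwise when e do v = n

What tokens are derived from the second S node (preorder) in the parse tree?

v = n

[S [U when e do [M v = n] otherwise [U when e do [S [M v = n]]]]]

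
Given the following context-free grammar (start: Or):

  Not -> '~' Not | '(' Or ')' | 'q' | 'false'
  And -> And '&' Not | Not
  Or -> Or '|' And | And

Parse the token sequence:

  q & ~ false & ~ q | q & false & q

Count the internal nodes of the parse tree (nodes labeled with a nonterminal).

[Or [Or [And [And [And [Not q]] & [Not ~ [Not false]]] & [Not ~ [Not q]]]] | [And [And [And [Not q]] & [Not false]] & [Not q]]]

16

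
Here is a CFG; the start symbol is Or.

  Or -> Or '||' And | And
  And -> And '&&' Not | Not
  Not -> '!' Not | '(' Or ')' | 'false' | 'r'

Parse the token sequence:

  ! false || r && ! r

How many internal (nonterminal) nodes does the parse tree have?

[Or [Or [And [Not ! [Not false]]]] || [And [And [Not r]] && [Not ! [Not r]]]]

10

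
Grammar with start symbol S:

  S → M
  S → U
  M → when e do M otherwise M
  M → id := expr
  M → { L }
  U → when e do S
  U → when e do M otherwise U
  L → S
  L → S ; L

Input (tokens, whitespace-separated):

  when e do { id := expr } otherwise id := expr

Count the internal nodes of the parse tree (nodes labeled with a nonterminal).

7

[S [M when e do [M { [L [S [M id := expr]]] }] otherwise [M id := expr]]]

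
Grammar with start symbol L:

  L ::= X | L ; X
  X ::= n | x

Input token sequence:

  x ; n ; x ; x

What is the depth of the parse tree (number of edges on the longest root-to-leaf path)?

[L [L [L [L [X x]] ; [X n]] ; [X x]] ; [X x]]

5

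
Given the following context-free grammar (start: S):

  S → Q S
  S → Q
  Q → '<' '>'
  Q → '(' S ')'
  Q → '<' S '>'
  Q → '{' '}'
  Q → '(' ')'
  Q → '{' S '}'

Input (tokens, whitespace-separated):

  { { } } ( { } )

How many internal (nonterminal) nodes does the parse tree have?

[S [Q { [S [Q { }]] }] [S [Q ( [S [Q { }]] )]]]

8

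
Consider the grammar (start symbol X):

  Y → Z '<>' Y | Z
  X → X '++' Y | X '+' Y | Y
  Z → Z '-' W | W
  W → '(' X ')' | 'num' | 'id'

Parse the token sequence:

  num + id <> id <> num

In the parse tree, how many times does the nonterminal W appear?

[X [X [Y [Z [W num]]]] + [Y [Z [W id]] <> [Y [Z [W id]] <> [Y [Z [W num]]]]]]

4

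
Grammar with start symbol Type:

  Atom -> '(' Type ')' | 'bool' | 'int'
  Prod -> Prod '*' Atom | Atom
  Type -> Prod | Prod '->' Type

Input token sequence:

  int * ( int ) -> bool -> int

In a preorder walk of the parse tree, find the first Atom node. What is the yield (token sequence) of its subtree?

int

[Type [Prod [Prod [Atom int]] * [Atom ( [Type [Prod [Atom int]]] )]] -> [Type [Prod [Atom bool]] -> [Type [Prod [Atom int]]]]]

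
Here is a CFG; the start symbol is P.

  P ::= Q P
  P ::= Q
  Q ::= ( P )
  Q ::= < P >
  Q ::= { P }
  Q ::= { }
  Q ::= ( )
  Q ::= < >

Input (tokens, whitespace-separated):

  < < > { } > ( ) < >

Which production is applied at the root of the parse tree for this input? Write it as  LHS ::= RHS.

P ::= Q P

[P [Q < [P [Q < >] [P [Q { }]]] >] [P [Q ( )] [P [Q < >]]]]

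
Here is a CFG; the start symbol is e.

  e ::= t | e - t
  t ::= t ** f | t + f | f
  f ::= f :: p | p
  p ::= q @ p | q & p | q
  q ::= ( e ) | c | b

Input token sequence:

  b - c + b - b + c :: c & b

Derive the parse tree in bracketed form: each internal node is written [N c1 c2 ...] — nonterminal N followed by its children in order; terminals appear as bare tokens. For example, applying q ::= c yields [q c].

[e [e [e [t [f [p [q b]]]]] - [t [t [f [p [q c]]]] + [f [p [q b]]]]] - [t [t [f [p [q b]]]] + [f [f [p [q c]]] :: [p [q c] & [p [q b]]]]]]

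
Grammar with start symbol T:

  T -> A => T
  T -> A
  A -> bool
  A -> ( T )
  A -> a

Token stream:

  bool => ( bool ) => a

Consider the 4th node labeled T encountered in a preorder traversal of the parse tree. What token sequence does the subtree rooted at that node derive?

[T [A bool] => [T [A ( [T [A bool]] )] => [T [A a]]]]

a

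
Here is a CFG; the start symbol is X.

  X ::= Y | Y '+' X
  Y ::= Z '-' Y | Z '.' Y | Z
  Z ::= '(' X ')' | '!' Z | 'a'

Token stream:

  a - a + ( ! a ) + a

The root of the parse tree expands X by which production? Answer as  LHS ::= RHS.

[X [Y [Z a] - [Y [Z a]]] + [X [Y [Z ( [X [Y [Z ! [Z a]]]] )]] + [X [Y [Z a]]]]]

X ::= Y '+' X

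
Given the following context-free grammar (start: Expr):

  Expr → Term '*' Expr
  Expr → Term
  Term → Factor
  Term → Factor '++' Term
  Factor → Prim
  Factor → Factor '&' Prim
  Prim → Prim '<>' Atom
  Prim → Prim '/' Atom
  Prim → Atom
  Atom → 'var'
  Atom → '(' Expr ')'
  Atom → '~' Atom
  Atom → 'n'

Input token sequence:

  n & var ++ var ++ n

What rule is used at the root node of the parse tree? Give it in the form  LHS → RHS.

[Expr [Term [Factor [Factor [Prim [Atom n]]] & [Prim [Atom var]]] ++ [Term [Factor [Prim [Atom var]]] ++ [Term [Factor [Prim [Atom n]]]]]]]

Expr → Term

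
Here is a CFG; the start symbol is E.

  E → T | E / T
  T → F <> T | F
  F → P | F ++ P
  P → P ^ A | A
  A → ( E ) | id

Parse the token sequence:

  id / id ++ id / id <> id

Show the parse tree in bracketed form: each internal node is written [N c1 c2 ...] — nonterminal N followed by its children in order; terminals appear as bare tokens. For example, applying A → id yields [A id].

E
E / T
E / T / T
T / T / T
F / T / T
P / T / T
A / T / T
id / T / T
id / F / T
id / F ++ P / T
id / P ++ P / T
id / A ++ P / T
id / id ++ P / T
id / id ++ A / T
id / id ++ id / T
id / id ++ id / F <> T
id / id ++ id / P <> T
id / id ++ id / A <> T
id / id ++ id / id <> T
id / id ++ id / id <> F
id / id ++ id / id <> P
id / id ++ id / id <> A
id / id ++ id / id <> id

[E [E [E [T [F [P [A id]]]]] / [T [F [F [P [A id]]] ++ [P [A id]]]]] / [T [F [P [A id]]] <> [T [F [P [A id]]]]]]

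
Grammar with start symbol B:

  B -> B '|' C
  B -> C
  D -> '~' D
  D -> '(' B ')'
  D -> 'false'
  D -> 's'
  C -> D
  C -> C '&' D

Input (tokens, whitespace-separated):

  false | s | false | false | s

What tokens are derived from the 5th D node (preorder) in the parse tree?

[B [B [B [B [B [C [D false]]] | [C [D s]]] | [C [D false]]] | [C [D false]]] | [C [D s]]]

s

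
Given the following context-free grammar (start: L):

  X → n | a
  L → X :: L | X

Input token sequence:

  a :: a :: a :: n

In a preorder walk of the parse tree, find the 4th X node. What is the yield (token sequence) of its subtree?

n

[L [X a] :: [L [X a] :: [L [X a] :: [L [X n]]]]]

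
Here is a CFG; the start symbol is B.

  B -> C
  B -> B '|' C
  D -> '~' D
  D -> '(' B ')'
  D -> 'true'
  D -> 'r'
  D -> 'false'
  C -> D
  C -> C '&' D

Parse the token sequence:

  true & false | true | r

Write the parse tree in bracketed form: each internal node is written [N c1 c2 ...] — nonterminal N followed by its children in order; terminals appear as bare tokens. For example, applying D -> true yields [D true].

[B [B [B [C [C [D true]] & [D false]]] | [C [D true]]] | [C [D r]]]

B
B | C
B | C | C
C | C | C
C & D | C | C
D & D | C | C
true & D | C | C
true & false | C | C
true & false | D | C
true & false | true | C
true & false | true | D
true & false | true | r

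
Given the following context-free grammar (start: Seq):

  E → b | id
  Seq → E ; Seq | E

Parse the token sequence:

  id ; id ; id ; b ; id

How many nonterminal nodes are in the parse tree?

[Seq [E id] ; [Seq [E id] ; [Seq [E id] ; [Seq [E b] ; [Seq [E id]]]]]]

10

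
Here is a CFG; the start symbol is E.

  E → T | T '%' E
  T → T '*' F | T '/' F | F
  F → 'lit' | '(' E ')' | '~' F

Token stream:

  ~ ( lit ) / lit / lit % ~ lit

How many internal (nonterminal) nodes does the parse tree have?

[E [T [T [T [F ~ [F ( [E [T [F lit]]] )]]] / [F lit]] / [F lit]] % [E [T [F ~ [F lit]]]]]

15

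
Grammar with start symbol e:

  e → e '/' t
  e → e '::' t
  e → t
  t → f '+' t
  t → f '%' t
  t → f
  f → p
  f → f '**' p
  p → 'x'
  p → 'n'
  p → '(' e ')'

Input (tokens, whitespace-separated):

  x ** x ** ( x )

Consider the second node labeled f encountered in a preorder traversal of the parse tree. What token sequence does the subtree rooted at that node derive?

x ** x

[e [t [f [f [f [p x]] ** [p x]] ** [p ( [e [t [f [p x]]]] )]]]]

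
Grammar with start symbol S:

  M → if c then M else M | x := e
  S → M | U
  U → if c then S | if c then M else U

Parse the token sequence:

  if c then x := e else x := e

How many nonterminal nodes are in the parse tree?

[S [M if c then [M x := e] else [M x := e]]]

4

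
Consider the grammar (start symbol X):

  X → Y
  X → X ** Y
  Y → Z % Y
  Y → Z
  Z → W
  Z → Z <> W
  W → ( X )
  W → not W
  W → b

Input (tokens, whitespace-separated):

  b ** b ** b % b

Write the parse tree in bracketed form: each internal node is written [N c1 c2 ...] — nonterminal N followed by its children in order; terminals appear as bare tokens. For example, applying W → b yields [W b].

[X [X [X [Y [Z [W b]]]] ** [Y [Z [W b]]]] ** [Y [Z [W b]] % [Y [Z [W b]]]]]

X
X ** Y
X ** Y ** Y
Y ** Y ** Y
Z ** Y ** Y
W ** Y ** Y
b ** Y ** Y
b ** Z ** Y
b ** W ** Y
b ** b ** Y
b ** b ** Z % Y
b ** b ** W % Y
b ** b ** b % Y
b ** b ** b % Z
b ** b ** b % W
b ** b ** b % b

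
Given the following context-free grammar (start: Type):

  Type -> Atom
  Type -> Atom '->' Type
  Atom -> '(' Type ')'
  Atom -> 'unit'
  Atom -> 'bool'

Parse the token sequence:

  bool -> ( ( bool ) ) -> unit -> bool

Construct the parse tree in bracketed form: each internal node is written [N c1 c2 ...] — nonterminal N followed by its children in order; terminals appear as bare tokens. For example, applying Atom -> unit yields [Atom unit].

[Type [Atom bool] -> [Type [Atom ( [Type [Atom ( [Type [Atom bool]] )]] )] -> [Type [Atom unit] -> [Type [Atom bool]]]]]

Type
Atom -> Type
bool -> Type
bool -> Atom -> Type
bool -> ( Type ) -> Type
bool -> ( Atom ) -> Type
bool -> ( ( Type ) ) -> Type
bool -> ( ( Atom ) ) -> Type
bool -> ( ( bool ) ) -> Type
bool -> ( ( bool ) ) -> Atom -> Type
bool -> ( ( bool ) ) -> unit -> Type
bool -> ( ( bool ) ) -> unit -> Atom
bool -> ( ( bool ) ) -> unit -> bool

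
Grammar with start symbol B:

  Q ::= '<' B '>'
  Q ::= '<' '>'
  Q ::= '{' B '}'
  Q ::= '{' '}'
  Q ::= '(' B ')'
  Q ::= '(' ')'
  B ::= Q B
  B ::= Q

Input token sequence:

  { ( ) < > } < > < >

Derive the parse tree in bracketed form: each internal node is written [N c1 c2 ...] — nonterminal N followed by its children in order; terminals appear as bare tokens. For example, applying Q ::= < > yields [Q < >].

[B [Q { [B [Q ( )] [B [Q < >]]] }] [B [Q < >] [B [Q < >]]]]

B
Q B
{ B } B
{ Q B } B
{ ( ) B } B
{ ( ) Q } B
{ ( ) < > } B
{ ( ) < > } Q B
{ ( ) < > } < > B
{ ( ) < > } < > Q
{ ( ) < > } < > < >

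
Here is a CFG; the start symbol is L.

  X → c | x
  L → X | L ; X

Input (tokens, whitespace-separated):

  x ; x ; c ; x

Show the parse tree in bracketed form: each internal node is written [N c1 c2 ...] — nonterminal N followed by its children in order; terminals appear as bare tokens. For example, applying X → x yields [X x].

[L [L [L [L [X x]] ; [X x]] ; [X c]] ; [X x]]

L
L ; X
L ; X ; X
L ; X ; X ; X
X ; X ; X ; X
x ; X ; X ; X
x ; x ; X ; X
x ; x ; c ; X
x ; x ; c ; x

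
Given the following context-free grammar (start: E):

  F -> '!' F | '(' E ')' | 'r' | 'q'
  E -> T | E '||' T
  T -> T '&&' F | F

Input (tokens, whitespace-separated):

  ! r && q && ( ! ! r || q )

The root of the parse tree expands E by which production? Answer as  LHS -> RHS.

E -> T

[E [T [T [T [F ! [F r]]] && [F q]] && [F ( [E [E [T [F ! [F ! [F r]]]]] || [T [F q]]] )]]]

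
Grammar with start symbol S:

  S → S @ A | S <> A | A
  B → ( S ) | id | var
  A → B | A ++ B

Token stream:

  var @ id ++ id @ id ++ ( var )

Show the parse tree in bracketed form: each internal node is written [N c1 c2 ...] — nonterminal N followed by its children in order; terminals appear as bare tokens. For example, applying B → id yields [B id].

[S [S [S [A [B var]]] @ [A [A [B id]] ++ [B id]]] @ [A [A [B id]] ++ [B ( [S [A [B var]]] )]]]

S
S @ A
S @ A @ A
A @ A @ A
B @ A @ A
var @ A @ A
var @ A ++ B @ A
var @ B ++ B @ A
var @ id ++ B @ A
var @ id ++ id @ A
var @ id ++ id @ A ++ B
var @ id ++ id @ B ++ B
var @ id ++ id @ id ++ B
var @ id ++ id @ id ++ ( S )
var @ id ++ id @ id ++ ( A )
var @ id ++ id @ id ++ ( B )
var @ id ++ id @ id ++ ( var )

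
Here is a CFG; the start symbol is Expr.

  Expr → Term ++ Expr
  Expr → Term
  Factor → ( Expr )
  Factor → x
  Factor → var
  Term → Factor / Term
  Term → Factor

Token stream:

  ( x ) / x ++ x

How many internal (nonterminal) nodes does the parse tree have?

[Expr [Term [Factor ( [Expr [Term [Factor x]]] )] / [Term [Factor x]]] ++ [Expr [Term [Factor x]]]]

11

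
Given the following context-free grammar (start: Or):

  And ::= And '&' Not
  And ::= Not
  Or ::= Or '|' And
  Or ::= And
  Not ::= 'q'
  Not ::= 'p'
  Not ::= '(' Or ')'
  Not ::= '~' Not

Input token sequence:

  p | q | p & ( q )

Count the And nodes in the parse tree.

5

[Or [Or [Or [And [Not p]]] | [And [Not q]]] | [And [And [Not p]] & [Not ( [Or [And [Not q]]] )]]]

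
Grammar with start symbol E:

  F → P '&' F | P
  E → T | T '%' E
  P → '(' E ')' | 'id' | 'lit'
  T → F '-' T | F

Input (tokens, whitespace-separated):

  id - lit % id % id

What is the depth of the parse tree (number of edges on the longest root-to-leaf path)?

[E [T [F [P id]] - [T [F [P lit]]]] % [E [T [F [P id]]] % [E [T [F [P id]]]]]]

6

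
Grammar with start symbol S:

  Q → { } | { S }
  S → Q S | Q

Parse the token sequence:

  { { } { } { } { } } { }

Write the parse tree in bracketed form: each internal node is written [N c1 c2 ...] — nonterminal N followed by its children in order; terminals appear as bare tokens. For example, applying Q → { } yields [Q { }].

S
Q S
{ S } S
{ Q S } S
{ { } S } S
{ { } Q S } S
{ { } { } S } S
{ { } { } Q S } S
{ { } { } { } S } S
{ { } { } { } Q } S
{ { } { } { } { } } S
{ { } { } { } { } } Q
{ { } { } { } { } } { }

[S [Q { [S [Q { }] [S [Q { }] [S [Q { }] [S [Q { }]]]]] }] [S [Q { }]]]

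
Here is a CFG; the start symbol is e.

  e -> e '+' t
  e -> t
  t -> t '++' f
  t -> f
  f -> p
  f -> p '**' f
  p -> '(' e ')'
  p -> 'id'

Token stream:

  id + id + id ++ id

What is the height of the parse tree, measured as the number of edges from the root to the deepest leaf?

[e [e [e [t [f [p id]]]] + [t [f [p id]]]] + [t [t [f [p id]]] ++ [f [p id]]]]

6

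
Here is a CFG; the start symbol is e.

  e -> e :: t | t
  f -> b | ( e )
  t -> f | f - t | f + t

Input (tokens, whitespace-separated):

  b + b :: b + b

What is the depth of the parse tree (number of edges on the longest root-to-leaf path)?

[e [e [t [f b] + [t [f b]]]] :: [t [f b] + [t [f b]]]]

5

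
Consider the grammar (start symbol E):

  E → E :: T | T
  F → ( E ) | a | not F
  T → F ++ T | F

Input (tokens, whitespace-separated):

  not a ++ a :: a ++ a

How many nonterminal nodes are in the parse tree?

11

[E [E [T [F not [F a]] ++ [T [F a]]]] :: [T [F a] ++ [T [F a]]]]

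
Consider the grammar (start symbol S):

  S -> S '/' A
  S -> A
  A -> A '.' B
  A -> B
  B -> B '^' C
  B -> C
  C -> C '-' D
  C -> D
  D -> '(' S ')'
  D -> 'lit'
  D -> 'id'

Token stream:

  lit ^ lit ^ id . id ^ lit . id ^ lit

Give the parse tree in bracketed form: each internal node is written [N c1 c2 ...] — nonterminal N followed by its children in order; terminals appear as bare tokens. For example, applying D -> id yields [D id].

[S [A [A [A [B [B [B [C [D lit]]] ^ [C [D lit]]] ^ [C [D id]]]] . [B [B [C [D id]]] ^ [C [D lit]]]] . [B [B [C [D id]]] ^ [C [D lit]]]]]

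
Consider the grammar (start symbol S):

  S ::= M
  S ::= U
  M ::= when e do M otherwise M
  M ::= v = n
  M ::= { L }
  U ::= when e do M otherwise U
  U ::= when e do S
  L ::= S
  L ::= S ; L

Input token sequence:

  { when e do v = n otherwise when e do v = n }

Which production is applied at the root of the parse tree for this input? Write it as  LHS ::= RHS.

[S [M { [L [S [U when e do [M v = n] otherwise [U when e do [S [M v = n]]]]]] }]]

S ::= M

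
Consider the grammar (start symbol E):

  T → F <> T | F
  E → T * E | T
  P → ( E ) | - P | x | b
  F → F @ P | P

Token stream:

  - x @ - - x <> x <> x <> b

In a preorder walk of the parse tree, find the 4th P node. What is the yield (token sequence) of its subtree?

- x

[E [T [F [F [P - [P x]]] @ [P - [P - [P x]]]] <> [T [F [P x]] <> [T [F [P x]] <> [T [F [P b]]]]]]]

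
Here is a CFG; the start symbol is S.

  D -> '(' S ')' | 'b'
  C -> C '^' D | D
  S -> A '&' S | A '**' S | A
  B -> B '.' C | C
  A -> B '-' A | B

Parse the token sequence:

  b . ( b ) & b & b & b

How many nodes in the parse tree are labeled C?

[S [A [B [B [C [D b]]] . [C [D ( [S [A [B [C [D b]]]]] )]]]] & [S [A [B [C [D b]]]] & [S [A [B [C [D b]]]] & [S [A [B [C [D b]]]]]]]]

6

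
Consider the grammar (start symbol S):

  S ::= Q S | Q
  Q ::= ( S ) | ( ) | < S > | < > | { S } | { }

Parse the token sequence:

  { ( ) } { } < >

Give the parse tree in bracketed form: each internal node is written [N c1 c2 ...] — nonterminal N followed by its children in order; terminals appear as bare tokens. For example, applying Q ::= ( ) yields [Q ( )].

[S [Q { [S [Q ( )]] }] [S [Q { }] [S [Q < >]]]]

S
Q S
{ S } S
{ Q } S
{ ( ) } S
{ ( ) } Q S
{ ( ) } { } S
{ ( ) } { } Q
{ ( ) } { } < >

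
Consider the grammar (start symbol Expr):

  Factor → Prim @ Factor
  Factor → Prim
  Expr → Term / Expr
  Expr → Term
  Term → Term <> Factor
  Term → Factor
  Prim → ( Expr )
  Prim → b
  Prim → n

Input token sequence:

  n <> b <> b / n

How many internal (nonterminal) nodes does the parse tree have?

[Expr [Term [Term [Term [Factor [Prim n]]] <> [Factor [Prim b]]] <> [Factor [Prim b]]] / [Expr [Term [Factor [Prim n]]]]]

14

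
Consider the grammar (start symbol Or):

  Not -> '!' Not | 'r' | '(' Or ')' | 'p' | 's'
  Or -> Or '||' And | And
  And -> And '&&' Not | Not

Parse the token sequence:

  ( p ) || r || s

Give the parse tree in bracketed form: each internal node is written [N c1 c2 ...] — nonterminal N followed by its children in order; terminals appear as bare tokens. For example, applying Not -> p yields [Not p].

[Or [Or [Or [And [Not ( [Or [And [Not p]]] )]]] || [And [Not r]]] || [And [Not s]]]

Or
Or || And
Or || And || And
And || And || And
Not || And || And
( Or ) || And || And
( And ) || And || And
( Not ) || And || And
( p ) || And || And
( p ) || Not || And
( p ) || r || And
( p ) || r || Not
( p ) || r || s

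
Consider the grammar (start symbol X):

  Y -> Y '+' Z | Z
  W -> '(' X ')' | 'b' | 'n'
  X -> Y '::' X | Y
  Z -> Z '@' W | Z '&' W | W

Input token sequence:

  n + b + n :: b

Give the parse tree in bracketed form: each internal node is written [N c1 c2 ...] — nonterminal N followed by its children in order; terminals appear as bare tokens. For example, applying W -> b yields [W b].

[X [Y [Y [Y [Z [W n]]] + [Z [W b]]] + [Z [W n]]] :: [X [Y [Z [W b]]]]]

X
Y :: X
Y + Z :: X
Y + Z + Z :: X
Z + Z + Z :: X
W + Z + Z :: X
n + Z + Z :: X
n + W + Z :: X
n + b + Z :: X
n + b + W :: X
n + b + n :: X
n + b + n :: Y
n + b + n :: Z
n + b + n :: W
n + b + n :: b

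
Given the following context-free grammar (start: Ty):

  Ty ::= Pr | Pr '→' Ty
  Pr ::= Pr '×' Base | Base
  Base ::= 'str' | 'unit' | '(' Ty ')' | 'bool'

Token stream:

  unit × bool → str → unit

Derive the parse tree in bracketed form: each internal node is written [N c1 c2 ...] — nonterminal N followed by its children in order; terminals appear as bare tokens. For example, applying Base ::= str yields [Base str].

Ty
Pr → Ty
Pr × Base → Ty
Base × Base → Ty
unit × Base → Ty
unit × bool → Ty
unit × bool → Pr → Ty
unit × bool → Base → Ty
unit × bool → str → Ty
unit × bool → str → Pr
unit × bool → str → Base
unit × bool → str → unit

[Ty [Pr [Pr [Base unit]] × [Base bool]] → [Ty [Pr [Base str]] → [Ty [Pr [Base unit]]]]]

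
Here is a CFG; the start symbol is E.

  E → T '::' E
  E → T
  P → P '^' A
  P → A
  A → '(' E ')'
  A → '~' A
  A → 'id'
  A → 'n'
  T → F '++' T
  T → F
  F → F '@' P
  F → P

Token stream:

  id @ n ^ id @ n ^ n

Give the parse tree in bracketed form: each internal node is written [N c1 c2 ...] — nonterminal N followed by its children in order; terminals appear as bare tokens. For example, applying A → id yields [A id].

[E [T [F [F [F [P [A id]]] @ [P [P [A n]] ^ [A id]]] @ [P [P [A n]] ^ [A n]]]]]

E
T
F
F @ P
F @ P @ P
P @ P @ P
A @ P @ P
id @ P @ P
id @ P ^ A @ P
id @ A ^ A @ P
id @ n ^ A @ P
id @ n ^ id @ P
id @ n ^ id @ P ^ A
id @ n ^ id @ A ^ A
id @ n ^ id @ n ^ A
id @ n ^ id @ n ^ n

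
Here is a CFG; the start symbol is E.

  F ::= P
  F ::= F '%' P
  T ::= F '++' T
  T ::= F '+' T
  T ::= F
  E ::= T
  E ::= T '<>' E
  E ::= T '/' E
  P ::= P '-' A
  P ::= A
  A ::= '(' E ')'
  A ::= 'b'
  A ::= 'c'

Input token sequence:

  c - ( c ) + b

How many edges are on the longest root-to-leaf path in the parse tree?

[E [T [F [P [P [A c]] - [A ( [E [T [F [P [A c]]]]] )]]] + [T [F [P [A b]]]]]]

10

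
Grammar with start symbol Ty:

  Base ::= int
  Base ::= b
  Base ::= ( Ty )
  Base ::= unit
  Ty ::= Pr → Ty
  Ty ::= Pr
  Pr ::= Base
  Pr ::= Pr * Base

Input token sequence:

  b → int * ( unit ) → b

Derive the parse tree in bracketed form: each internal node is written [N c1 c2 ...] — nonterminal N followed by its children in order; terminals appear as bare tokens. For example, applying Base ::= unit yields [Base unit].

[Ty [Pr [Base b]] → [Ty [Pr [Pr [Base int]] * [Base ( [Ty [Pr [Base unit]]] )]] → [Ty [Pr [Base b]]]]]

Ty
Pr → Ty
Base → Ty
b → Ty
b → Pr → Ty
b → Pr * Base → Ty
b → Base * Base → Ty
b → int * Base → Ty
b → int * ( Ty ) → Ty
b → int * ( Pr ) → Ty
b → int * ( Base ) → Ty
b → int * ( unit ) → Ty
b → int * ( unit ) → Pr
b → int * ( unit ) → Base
b → int * ( unit ) → b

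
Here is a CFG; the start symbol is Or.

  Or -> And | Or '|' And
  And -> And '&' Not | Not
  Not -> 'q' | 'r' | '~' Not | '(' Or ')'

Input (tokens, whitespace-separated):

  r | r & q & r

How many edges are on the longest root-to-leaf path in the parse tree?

[Or [Or [And [Not r]]] | [And [And [And [Not r]] & [Not q]] & [Not r]]]

5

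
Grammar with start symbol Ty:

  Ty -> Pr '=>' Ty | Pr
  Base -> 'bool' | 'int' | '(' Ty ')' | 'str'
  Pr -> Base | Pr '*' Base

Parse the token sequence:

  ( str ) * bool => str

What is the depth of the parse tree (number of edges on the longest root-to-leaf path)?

[Ty [Pr [Pr [Base ( [Ty [Pr [Base str]]] )]] * [Base bool]] => [Ty [Pr [Base str]]]]

7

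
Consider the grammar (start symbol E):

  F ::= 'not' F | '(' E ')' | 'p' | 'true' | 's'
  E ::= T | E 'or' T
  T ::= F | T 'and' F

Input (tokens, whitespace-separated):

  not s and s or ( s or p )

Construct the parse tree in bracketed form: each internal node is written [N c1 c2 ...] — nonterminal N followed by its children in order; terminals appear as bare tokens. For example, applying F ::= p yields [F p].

E
E or T
T or T
T and F or T
F and F or T
not F and F or T
not s and F or T
not s and s or T
not s and s or F
not s and s or ( E )
not s and s or ( E or T )
not s and s or ( T or T )
not s and s or ( F or T )
not s and s or ( s or T )
not s and s or ( s or F )
not s and s or ( s or p )

[E [E [T [T [F not [F s]]] and [F s]]] or [T [F ( [E [E [T [F s]]] or [T [F p]]] )]]]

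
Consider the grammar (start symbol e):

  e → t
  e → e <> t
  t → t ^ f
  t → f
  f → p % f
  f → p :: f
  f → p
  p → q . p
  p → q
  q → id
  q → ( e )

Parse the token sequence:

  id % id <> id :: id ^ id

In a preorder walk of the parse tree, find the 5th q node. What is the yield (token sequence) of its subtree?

[e [e [t [f [p [q id]] % [f [p [q id]]]]]] <> [t [t [f [p [q id]] :: [f [p [q id]]]]] ^ [f [p [q id]]]]]

id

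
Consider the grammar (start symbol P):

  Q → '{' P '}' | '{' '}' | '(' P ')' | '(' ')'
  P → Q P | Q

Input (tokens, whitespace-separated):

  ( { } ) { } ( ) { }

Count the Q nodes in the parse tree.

5

[P [Q ( [P [Q { }]] )] [P [Q { }] [P [Q ( )] [P [Q { }]]]]]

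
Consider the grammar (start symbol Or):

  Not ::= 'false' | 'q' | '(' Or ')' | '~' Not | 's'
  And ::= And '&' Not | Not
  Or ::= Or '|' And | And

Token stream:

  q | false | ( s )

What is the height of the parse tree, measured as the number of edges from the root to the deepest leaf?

[Or [Or [Or [And [Not q]]] | [And [Not false]]] | [And [Not ( [Or [And [Not s]]] )]]]

6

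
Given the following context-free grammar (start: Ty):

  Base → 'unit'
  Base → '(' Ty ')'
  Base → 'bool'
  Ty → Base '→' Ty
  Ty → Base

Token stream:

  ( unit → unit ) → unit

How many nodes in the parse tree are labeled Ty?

4

[Ty [Base ( [Ty [Base unit] → [Ty [Base unit]]] )] → [Ty [Base unit]]]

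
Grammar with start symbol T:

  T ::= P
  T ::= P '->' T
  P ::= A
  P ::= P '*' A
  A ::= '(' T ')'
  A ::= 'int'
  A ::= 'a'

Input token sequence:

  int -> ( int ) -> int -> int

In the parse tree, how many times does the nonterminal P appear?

[T [P [A int]] -> [T [P [A ( [T [P [A int]]] )]] -> [T [P [A int]] -> [T [P [A int]]]]]]

5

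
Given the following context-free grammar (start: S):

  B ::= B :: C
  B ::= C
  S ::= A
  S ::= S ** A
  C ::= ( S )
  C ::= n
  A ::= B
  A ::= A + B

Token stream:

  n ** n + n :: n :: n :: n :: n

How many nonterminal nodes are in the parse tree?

19

[S [S [A [B [C n]]]] ** [A [A [B [C n]]] + [B [B [B [B [B [C n]] :: [C n]] :: [C n]] :: [C n]] :: [C n]]]]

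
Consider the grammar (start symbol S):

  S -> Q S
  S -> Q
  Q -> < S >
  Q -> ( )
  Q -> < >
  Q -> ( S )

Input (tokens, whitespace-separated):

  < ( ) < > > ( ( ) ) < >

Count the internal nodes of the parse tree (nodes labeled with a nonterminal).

[S [Q < [S [Q ( )] [S [Q < >]]] >] [S [Q ( [S [Q ( )]] )] [S [Q < >]]]]

12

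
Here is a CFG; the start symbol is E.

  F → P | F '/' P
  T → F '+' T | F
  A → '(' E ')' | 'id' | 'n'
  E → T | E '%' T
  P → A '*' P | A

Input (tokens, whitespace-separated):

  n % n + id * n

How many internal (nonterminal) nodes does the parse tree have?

[E [E [T [F [P [A n]]]]] % [T [F [P [A n]]] + [T [F [P [A id] * [P [A n]]]]]]]

16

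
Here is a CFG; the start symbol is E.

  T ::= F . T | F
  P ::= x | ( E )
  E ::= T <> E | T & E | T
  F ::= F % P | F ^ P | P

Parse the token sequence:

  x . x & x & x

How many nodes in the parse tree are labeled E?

3

[E [T [F [P x]] . [T [F [P x]]]] & [E [T [F [P x]]] & [E [T [F [P x]]]]]]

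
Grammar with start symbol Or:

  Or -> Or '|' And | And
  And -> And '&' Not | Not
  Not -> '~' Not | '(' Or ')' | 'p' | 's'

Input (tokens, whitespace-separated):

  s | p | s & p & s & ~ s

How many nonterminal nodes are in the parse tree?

[Or [Or [Or [And [Not s]]] | [And [Not p]]] | [And [And [And [And [Not s]] & [Not p]] & [Not s]] & [Not ~ [Not s]]]]

16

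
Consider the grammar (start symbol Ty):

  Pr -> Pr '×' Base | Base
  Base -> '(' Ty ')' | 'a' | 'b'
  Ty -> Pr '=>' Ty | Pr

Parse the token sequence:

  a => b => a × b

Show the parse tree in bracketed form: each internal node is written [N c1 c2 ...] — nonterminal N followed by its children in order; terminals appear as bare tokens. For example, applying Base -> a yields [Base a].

Ty
Pr => Ty
Base => Ty
a => Ty
a => Pr => Ty
a => Base => Ty
a => b => Ty
a => b => Pr
a => b => Pr × Base
a => b => Base × Base
a => b => a × Base
a => b => a × b

[Ty [Pr [Base a]] => [Ty [Pr [Base b]] => [Ty [Pr [Pr [Base a]] × [Base b]]]]]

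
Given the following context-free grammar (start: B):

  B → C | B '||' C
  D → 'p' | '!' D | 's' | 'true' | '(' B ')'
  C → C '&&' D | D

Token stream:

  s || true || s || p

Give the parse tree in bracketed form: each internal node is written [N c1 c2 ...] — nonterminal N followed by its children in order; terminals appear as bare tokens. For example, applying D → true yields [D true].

[B [B [B [B [C [D s]]] || [C [D true]]] || [C [D s]]] || [C [D p]]]

B
B || C
B || C || C
B || C || C || C
C || C || C || C
D || C || C || C
s || C || C || C
s || D || C || C
s || true || C || C
s || true || D || C
s || true || s || C
s || true || s || D
s || true || s || p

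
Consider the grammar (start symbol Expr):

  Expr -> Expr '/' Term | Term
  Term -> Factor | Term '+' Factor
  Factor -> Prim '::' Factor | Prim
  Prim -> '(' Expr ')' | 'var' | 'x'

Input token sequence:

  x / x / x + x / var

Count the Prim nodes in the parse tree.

[Expr [Expr [Expr [Expr [Term [Factor [Prim x]]]] / [Term [Factor [Prim x]]]] / [Term [Term [Factor [Prim x]]] + [Factor [Prim x]]]] / [Term [Factor [Prim var]]]]

5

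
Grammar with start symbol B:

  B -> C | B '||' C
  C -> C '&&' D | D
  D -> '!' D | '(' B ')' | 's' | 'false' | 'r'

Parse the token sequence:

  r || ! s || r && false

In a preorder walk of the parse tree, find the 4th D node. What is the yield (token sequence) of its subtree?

[B [B [B [C [D r]]] || [C [D ! [D s]]]] || [C [C [D r]] && [D false]]]

r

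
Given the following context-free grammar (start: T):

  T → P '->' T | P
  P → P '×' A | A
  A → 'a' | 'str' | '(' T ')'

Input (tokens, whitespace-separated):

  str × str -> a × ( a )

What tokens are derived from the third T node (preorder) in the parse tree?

[T [P [P [A str]] × [A str]] -> [T [P [P [A a]] × [A ( [T [P [A a]]] )]]]]

a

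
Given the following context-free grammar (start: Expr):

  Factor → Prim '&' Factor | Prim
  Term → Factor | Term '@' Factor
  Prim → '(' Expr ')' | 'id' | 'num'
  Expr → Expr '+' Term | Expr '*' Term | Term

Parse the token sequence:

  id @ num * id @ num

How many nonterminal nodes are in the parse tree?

[Expr [Expr [Term [Term [Factor [Prim id]]] @ [Factor [Prim num]]]] * [Term [Term [Factor [Prim id]]] @ [Factor [Prim num]]]]

14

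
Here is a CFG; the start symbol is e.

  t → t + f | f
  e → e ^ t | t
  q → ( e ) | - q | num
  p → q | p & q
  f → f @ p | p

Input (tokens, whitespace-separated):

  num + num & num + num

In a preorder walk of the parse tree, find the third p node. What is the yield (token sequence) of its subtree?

num

[e [t [t [t [f [p [q num]]]] + [f [p [p [q num]] & [q num]]]] + [f [p [q num]]]]]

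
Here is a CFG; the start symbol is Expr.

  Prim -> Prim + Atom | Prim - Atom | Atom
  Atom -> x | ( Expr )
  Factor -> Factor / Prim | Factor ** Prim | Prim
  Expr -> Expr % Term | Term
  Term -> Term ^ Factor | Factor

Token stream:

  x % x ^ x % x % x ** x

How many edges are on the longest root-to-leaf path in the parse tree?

[Expr [Expr [Expr [Expr [Term [Factor [Prim [Atom x]]]]] % [Term [Term [Factor [Prim [Atom x]]]] ^ [Factor [Prim [Atom x]]]]] % [Term [Factor [Prim [Atom x]]]]] % [Term [Factor [Factor [Prim [Atom x]]] ** [Prim [Atom x]]]]]

8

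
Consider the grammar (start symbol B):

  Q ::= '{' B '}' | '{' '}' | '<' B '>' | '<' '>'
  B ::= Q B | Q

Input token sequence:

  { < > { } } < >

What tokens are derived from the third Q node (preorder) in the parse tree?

{ }

[B [Q { [B [Q < >] [B [Q { }]]] }] [B [Q < >]]]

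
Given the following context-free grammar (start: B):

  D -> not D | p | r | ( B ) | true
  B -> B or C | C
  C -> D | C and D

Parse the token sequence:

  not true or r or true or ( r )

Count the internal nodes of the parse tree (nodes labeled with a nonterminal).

[B [B [B [B [C [D not [D true]]]] or [C [D r]]] or [C [D true]]] or [C [D ( [B [C [D r]]] )]]]

16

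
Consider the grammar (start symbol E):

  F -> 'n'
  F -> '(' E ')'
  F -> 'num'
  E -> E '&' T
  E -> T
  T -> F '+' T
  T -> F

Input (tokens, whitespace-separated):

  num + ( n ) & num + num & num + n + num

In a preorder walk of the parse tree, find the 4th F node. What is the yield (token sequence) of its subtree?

[E [E [E [T [F num] + [T [F ( [E [T [F n]]] )]]]] & [T [F num] + [T [F num]]]] & [T [F num] + [T [F n] + [T [F num]]]]]

num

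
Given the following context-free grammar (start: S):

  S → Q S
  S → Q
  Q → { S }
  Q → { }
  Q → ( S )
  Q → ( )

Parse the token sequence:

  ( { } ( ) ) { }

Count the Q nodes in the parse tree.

[S [Q ( [S [Q { }] [S [Q ( )]]] )] [S [Q { }]]]

4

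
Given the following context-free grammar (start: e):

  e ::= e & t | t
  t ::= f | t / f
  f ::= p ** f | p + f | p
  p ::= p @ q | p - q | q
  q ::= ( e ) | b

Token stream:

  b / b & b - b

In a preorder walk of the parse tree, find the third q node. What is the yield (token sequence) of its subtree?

b

[e [e [t [t [f [p [q b]]]] / [f [p [q b]]]]] & [t [f [p [p [q b]] - [q b]]]]]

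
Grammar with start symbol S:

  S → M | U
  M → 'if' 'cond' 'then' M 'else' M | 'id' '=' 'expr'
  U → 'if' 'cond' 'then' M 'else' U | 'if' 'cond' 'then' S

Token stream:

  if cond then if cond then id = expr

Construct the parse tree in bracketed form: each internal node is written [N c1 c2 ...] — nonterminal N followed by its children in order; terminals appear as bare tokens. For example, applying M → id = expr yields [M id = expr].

[S [U if cond then [S [U if cond then [S [M id = expr]]]]]]

S
U
if cond then S
if cond then U
if cond then if cond then S
if cond then if cond then M
if cond then if cond then id = expr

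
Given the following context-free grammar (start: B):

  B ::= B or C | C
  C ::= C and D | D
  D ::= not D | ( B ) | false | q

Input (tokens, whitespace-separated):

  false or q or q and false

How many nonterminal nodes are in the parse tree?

[B [B [B [C [D false]]] or [C [D q]]] or [C [C [D q]] and [D false]]]

11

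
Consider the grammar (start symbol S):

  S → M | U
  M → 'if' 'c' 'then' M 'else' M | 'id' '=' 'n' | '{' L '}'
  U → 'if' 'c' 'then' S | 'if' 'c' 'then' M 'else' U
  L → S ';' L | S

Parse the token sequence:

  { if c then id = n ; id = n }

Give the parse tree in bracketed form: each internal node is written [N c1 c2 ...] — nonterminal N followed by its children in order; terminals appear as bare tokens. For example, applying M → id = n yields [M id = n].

S
M
{ L }
{ S ; L }
{ U ; L }
{ if c then S ; L }
{ if c then M ; L }
{ if c then id = n ; L }
{ if c then id = n ; S }
{ if c then id = n ; M }
{ if c then id = n ; id = n }

[S [M { [L [S [U if c then [S [M id = n]]]] ; [L [S [M id = n]]]] }]]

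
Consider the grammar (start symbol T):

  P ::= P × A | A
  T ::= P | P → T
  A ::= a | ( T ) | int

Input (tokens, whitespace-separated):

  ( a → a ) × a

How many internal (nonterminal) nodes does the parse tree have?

11

[T [P [P [A ( [T [P [A a]] → [T [P [A a]]]] )]] × [A a]]]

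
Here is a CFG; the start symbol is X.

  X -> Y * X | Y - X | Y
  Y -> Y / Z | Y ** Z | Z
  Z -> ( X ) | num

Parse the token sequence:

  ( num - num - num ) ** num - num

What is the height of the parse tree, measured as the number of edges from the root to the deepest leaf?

[X [Y [Y [Z ( [X [Y [Z num]] - [X [Y [Z num]] - [X [Y [Z num]]]]] )]] ** [Z num]] - [X [Y [Z num]]]]

9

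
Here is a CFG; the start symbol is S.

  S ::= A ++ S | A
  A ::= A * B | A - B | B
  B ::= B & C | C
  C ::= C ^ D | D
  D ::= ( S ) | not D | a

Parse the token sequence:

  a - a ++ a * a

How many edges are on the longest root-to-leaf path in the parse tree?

[S [A [A [B [C [D a]]]] - [B [C [D a]]]] ++ [S [A [A [B [C [D a]]]] * [B [C [D a]]]]]]

7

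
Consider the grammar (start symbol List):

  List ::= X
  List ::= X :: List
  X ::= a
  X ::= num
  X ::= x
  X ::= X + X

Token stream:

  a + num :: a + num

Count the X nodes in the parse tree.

[List [X [X a] + [X num]] :: [List [X [X a] + [X num]]]]

6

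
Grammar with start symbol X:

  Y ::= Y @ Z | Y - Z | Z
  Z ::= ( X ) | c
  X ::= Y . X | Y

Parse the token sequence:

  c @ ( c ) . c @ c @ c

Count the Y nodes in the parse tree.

6

[X [Y [Y [Z c]] @ [Z ( [X [Y [Z c]]] )]] . [X [Y [Y [Y [Z c]] @ [Z c]] @ [Z c]]]]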